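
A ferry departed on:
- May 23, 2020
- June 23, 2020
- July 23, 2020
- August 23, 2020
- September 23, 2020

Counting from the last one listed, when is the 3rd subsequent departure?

Each date is the 23rd; the gaps (31, 30, 31, 31) track the month lengths.
The rule is the 23rd of each month.
October 2020: October 23, 2020.
November 2020: November 23, 2020.
Next: December 2020 → December 23, 2020.

December 23, 2020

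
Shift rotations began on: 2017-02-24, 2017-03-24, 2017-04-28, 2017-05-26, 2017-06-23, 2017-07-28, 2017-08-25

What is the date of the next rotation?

2017-09-22

Gaps: 28, 35, 28, 28, 35, 28 days — a mix of 28 and 35. Every date is a Friday.
Each is the 4th Friday of its month.
September 2017 — 4th Friday is 2017-09-22.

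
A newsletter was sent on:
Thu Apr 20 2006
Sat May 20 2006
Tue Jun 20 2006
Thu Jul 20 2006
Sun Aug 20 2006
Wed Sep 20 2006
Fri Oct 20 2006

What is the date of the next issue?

The day-of-month is always 20 (30, 31, 30, 31, 31, 30 days between events).
So this recurs on the 20th of each month.
November 2006: Mon Nov 20 2006.

Mon Nov 20 2006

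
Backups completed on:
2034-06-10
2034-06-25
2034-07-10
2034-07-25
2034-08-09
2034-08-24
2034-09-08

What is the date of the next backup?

2034-09-23

The spacing is 15, 15, 15, 15, 15, 15 days — always 15 days.
2034-09-08 + 15 days = 2034-09-23.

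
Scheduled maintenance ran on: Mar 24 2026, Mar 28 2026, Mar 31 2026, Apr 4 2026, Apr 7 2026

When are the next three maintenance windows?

Apr 11 2026, Apr 14 2026, Apr 18 2026

Gaps: 4, 3, 4, 3 days — not constant, but cyclic with period 2.
The events fall on every Tuesday and Saturday.
Next Saturday: Apr 11 2026.
Next Tuesday: Apr 14 2026.
Next Saturday: Apr 18 2026.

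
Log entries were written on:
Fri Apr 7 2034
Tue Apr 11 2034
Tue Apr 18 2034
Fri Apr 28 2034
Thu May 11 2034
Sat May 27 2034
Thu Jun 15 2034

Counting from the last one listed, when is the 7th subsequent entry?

Thu Jan 18 2035

Intervals are 4, 7, 10, 13, 16, 19 days — an arithmetic progression with common difference 3.
Next gap: 22 days. Thu Jun 15 2034 + 22 days = Fri Jul 7 2034.
Next gap: 25 days. Fri Jul 7 2034 + 25 days = Tue Aug 1 2034.
Next gap: 28 days. Tue Aug 1 2034 + 28 days = Tue Aug 29 2034.
Next gap: 31 days. Tue Aug 29 2034 + 31 days = Fri Sep 29 2034.
Next gap: 34 days. Fri Sep 29 2034 + 34 days = Thu Nov 2 2034.
Next gap: 37 days. Thu Nov 2 2034 + 37 days = Sat Dec 9 2034.
Next gap: 40 days. Sat Dec 9 2034 + 40 days = Thu Jan 18 2035.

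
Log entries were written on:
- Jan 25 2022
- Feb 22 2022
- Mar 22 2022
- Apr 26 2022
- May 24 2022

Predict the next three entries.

Jun 28 2022, Jul 26 2022, Aug 23 2022

These are Tuesdays at 28- or 35-day spacing (28, 28, 35, 28).
The pattern: 4th Tuesday of the month.
4th Tuesday of June 2022: Jun 28 2022.
July 2022 — 4th Tuesday is Jul 26 2022.
August 2022 — 4th Tuesday is Aug 23 2022.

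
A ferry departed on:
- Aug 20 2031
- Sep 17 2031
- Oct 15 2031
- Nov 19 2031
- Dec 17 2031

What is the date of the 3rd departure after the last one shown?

All dates are Wednesdays, 28, 28, 35, 28 days apart.
Specifically, the 3rd Wednesday of each month.
January 2032 — 3rd Wednesday is Jan 21 2032.
February 2032 — 3rd Wednesday is Feb 18 2032.
3rd Wednesday of March 2032: Mar 17 2032.

Mar 17 2032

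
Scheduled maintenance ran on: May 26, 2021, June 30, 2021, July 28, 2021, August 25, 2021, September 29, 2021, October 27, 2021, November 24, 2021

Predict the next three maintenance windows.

December 29, 2021; January 26, 2022; February 23, 2022

Every date is a Wednesday; gaps 35, 28, 28, 35, 28, 28 days.
Each is the last Wednesday of its month (at least one falls on the 29th or later, ruling out '4th Wednesday').
December 2021 ends with Wednesday December 29, 2021.
Last Wednesday of January 2022: January 26, 2022.
February 2022 ends with Wednesday February 23, 2022.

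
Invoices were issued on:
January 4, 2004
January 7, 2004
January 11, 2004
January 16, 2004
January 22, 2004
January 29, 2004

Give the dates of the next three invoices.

February 6, 2004; February 15, 2004; February 25, 2004

Intervals are 3, 4, 5, 6, 7 days — an arithmetic progression with common difference 1.
Next gap: 8 days. January 29, 2004 + 8 days = February 6, 2004.
Next gap: 9 days. February 6, 2004 + 9 days = February 15, 2004.
Next gap: 10 days. February 15, 2004 + 10 days = February 25, 2004.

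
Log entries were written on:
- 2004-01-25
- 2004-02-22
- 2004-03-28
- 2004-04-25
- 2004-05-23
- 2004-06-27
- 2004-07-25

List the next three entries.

2004-08-22, 2004-09-26, 2004-10-24

These are Sundays at 28- or 35-day spacing (28, 35, 28, 28, 35, 28).
The pattern: 4th Sunday of the month.
4th Sunday of August 2004: 2004-08-22.
September 2004 — 4th Sunday is 2004-09-26.
October 2004 — 4th Sunday is 2004-10-24.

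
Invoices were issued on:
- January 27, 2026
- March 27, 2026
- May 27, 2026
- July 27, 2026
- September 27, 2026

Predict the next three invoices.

Each date is the 27th; the gaps (59, 61, 61, 62) track the month lengths.
The rule is the 27th of every 2 months.
November 2026: November 27, 2026.
January 2027: January 27, 2027.
Next: March 2027 → March 27, 2027.

November 27, 2026; January 27, 2027; March 27, 2027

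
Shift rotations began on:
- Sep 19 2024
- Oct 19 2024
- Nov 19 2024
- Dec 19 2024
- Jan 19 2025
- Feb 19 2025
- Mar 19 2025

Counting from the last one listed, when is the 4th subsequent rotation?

The day-of-month is always 19 (30, 31, 30, 31, 31, 28 days between events).
So this recurs on the 19th of each month.
April 2025: Apr 19 2025.
Next: May 2025 → May 19 2025.
June 2025: Jun 19 2025.
July 2025: Jul 19 2025.

Jul 19 2025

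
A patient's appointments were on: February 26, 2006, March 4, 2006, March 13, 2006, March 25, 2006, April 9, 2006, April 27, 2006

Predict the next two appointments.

May 18, 2006; June 11, 2006

Intervals are 6, 9, 12, 15, 18 days — an arithmetic progression with common difference 3.
Next gap: 21 days. April 27, 2006 + 21 days = May 18, 2006.
Next gap: 24 days. May 18, 2006 + 24 days = June 11, 2006.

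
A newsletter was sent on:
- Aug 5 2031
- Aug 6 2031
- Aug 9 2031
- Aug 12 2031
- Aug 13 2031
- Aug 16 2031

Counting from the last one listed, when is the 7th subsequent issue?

The gap pattern 1, 3, 3, 1, 3 repeats every 3 events.
These are the Tuesdays, Wednesdays and Saturdays of each week.
Next Tuesday: Aug 19 2031.
The following Wednesday is Aug 20 2031.
Next Saturday: Aug 23 2031.
The following Tuesday is Aug 26 2031.
Next Wednesday: Aug 27 2031.
The following Saturday is Aug 30 2031.
Next Tuesday: Sep 2 2031.

Sep 2 2031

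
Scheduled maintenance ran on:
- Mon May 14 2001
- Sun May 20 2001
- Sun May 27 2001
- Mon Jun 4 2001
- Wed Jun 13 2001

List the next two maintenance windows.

Sat Jun 23 2001, Wed Jul 4 2001

Gaps: 6, 7, 8, 9 days — each gap is 1 larger than the previous one.
Next gap: 10 days. Wed Jun 13 2001 + 10 days = Sat Jun 23 2001.
Next gap: 11 days. Sat Jun 23 2001 + 11 days = Wed Jul 4 2001.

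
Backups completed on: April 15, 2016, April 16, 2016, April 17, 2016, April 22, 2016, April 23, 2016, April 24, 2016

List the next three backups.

April 29, 2016; April 30, 2016; May 1, 2016

The gap pattern 1, 1, 5, 1, 1 repeats every 3 events.
These are the Fridays, Saturdays and Sundays of each week.
Next Friday: April 29, 2016.
The following Saturday is April 30, 2016.
The following Sunday is May 1, 2016.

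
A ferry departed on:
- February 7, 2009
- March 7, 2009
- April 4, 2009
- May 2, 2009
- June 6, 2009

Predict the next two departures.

All dates are Saturdays, 28, 28, 28, 35 days apart.
Specifically, the 1st Saturday of each month.
1st Saturday of July 2009: July 4, 2009.
1st Saturday of August 2009: August 1, 2009.

July 4, 2009; August 1, 2009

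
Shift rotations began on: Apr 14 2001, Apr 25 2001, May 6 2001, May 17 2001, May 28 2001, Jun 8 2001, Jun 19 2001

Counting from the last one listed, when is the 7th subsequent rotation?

Every event comes 11 days after the last (11, 11, 11, 11, 11, 11).
Jun 19 2001 + 11 days = Jun 30 2001.
Jun 30 2001 + 11 days = Jul 11 2001.
Jul 11 2001 + 11 days = Jul 22 2001.
Jul 22 2001 + 11 days = Aug 2 2001.
Aug 2 2001 + 11 days = Aug 13 2001.
Aug 13 2001 + 11 days = Aug 24 2001.
Aug 24 2001 + 11 days = Sep 4 2001.

Sep 4 2001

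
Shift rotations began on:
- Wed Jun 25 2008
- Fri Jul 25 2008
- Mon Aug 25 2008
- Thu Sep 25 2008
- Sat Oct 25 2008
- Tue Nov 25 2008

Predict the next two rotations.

Thu Dec 25 2008, Sun Jan 25 2009

The day-of-month is always 25 (30, 31, 31, 30, 31 days between events).
So this recurs on the 25th of each month.
Next: December 2008 → Thu Dec 25 2008.
January 2009: Sun Jan 25 2009.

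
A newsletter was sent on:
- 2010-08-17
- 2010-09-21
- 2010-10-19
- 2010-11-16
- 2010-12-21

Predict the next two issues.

These are Tuesdays at 28- or 35-day spacing (35, 28, 28, 35).
The pattern: 3rd Tuesday of the month.
3rd Tuesday of January 2011: 2011-01-18.
3rd Tuesday of February 2011: 2011-02-15.

2011-01-18, 2011-02-15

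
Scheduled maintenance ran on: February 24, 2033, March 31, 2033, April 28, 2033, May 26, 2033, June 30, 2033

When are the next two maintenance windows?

These are Thursdays with 35, 28, 28, 35-day gaps.
Each is the final Thursday of its month — March 31, 2033 is past the 28th, so '4th Thursday' doesn't fit.
Last Thursday of July 2033: July 28, 2033.
August 2033 ends with Thursday August 25, 2033.

July 28, 2033; August 25, 2033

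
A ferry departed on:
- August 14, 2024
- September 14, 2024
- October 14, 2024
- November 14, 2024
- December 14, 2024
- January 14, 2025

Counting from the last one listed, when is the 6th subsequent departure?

July 14, 2025

Each date is the 14th; the gaps (31, 30, 31, 30, 31) track the month lengths.
The rule is the 14th of each month.
Next: February 2025 → February 14, 2025.
Next: March 2025 → March 14, 2025.
Next: April 2025 → April 14, 2025.
Next: May 2025 → May 14, 2025.
June 2025: June 14, 2025.
July 2025: July 14, 2025.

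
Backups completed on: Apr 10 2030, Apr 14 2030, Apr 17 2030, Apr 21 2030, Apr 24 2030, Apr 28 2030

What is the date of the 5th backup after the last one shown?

May 15 2030

Gaps: 4, 3, 4, 3, 4 days — not constant, but cyclic with period 2.
The events fall on every Wednesday and Sunday.
Next Wednesday: May 1 2030.
The following Sunday is May 5 2030.
The following Wednesday is May 8 2030.
Next Sunday: May 12 2030.
The following Wednesday is May 15 2030.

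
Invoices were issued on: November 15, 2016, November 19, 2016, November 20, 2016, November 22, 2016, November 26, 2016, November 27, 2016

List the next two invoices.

November 29, 2016; December 3, 2016

Every event lands on a Tuesday or Saturday or Sunday (gaps cycle 4, 1, 2, 4, 1).
So the schedule is: every Tuesday, Saturday and Sunday.
Next Tuesday: November 29, 2016.
The following Saturday is December 3, 2016.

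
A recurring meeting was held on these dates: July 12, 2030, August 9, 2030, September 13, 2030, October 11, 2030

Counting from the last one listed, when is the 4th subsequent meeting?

February 14, 2031

These are Fridays at 28- or 35-day spacing (28, 35, 28).
The pattern: 2nd Friday of the month.
2nd Friday of November 2030: November 8, 2030.
December 2030 — 2nd Friday is December 13, 2030.
January 2031 — 2nd Friday is January 10, 2031.
February 2031 — 2nd Friday is February 14, 2031.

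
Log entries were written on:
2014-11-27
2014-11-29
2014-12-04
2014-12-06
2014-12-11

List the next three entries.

Gaps: 2, 5, 2, 5 days — not constant, but cyclic with period 2.
The events fall on every Thursday and Saturday.
Next Saturday: 2014-12-13.
Next Thursday: 2014-12-18.
Next Saturday: 2014-12-20.

2014-12-13, 2014-12-18, 2014-12-20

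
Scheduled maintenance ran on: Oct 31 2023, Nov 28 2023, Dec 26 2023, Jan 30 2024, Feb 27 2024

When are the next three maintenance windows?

Mar 26 2024, Apr 30 2024, May 28 2024

These are Tuesdays with 28, 28, 35, 28-day gaps.
Each is the final Tuesday of its month — Oct 31 2023 is past the 28th, so '4th Tuesday' doesn't fit.
Last Tuesday of March 2024: Mar 26 2024.
Last Tuesday of April 2024: Apr 30 2024.
Last Tuesday of May 2024: May 28 2024.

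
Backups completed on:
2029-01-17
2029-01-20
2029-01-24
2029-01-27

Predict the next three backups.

The gap pattern 3, 4, 3 repeats every 2 events.
These are the Wednesdays and Saturdays of each week.
Next Wednesday: 2029-01-31.
The following Saturday is 2029-02-03.
The following Wednesday is 2029-02-07.

2029-01-31, 2029-02-03, 2029-02-07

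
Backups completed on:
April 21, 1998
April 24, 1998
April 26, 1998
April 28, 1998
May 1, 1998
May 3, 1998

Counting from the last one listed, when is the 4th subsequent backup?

May 12, 1998

The gap pattern 3, 2, 2, 3, 2 repeats every 3 events.
These are the Tuesdays, Fridays and Sundays of each week.
Next Tuesday: May 5, 1998.
Next Friday: May 8, 1998.
The following Sunday is May 10, 1998.
Next Tuesday: May 12, 1998.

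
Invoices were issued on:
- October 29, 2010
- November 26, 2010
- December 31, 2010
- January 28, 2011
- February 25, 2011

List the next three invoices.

March 25, 2011; April 29, 2011; May 27, 2011

Every date is a Friday; gaps 28, 35, 28, 28 days.
Each is the last Friday of its month (at least one falls on the 29th or later, ruling out '4th Friday').
Last Friday of March 2011: March 25, 2011.
Last Friday of April 2011: April 29, 2011.
Last Friday of May 2011: May 27, 2011.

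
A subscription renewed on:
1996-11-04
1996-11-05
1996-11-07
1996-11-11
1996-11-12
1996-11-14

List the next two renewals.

1996-11-18, 1996-11-19

Every event lands on a Monday or Tuesday or Thursday (gaps cycle 1, 2, 4, 1, 2).
So the schedule is: every Monday, Tuesday and Thursday.
The following Monday is 1996-11-18.
Next Tuesday: 1996-11-19.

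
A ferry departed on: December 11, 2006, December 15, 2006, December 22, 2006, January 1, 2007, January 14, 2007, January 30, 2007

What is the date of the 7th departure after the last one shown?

Gaps: 4, 7, 10, 13, 16 days — each gap is 3 larger than the previous one.
Next gap: 19 days. January 30, 2007 + 19 days = February 18, 2007.
Next gap: 22 days. February 18, 2007 + 22 days = March 12, 2007.
Next gap: 25 days. March 12, 2007 + 25 days = April 6, 2007.
Next gap: 28 days. April 6, 2007 + 28 days = May 4, 2007.
Next gap: 31 days. May 4, 2007 + 31 days = June 4, 2007.
Next gap: 34 days. June 4, 2007 + 34 days = July 8, 2007.
Next gap: 37 days. July 8, 2007 + 37 days = August 14, 2007.

August 14, 2007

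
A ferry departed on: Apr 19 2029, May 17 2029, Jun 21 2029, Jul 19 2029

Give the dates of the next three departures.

Gaps: 28, 35, 28 days — a mix of 28 and 35. Every date is a Thursday.
Each is the 3rd Thursday of its month.
3rd Thursday of August 2029: Aug 16 2029.
3rd Thursday of September 2029: Sep 20 2029.
3rd Thursday of October 2029: Oct 18 2029.

Aug 16 2029, Sep 20 2029, Oct 18 2029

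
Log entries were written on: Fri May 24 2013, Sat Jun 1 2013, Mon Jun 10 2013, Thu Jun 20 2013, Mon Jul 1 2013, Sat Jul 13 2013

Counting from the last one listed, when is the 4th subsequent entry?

Gaps: 8, 9, 10, 11, 12 days — each gap is 1 larger than the previous one.
Next gap: 13 days. Sat Jul 13 2013 + 13 days = Fri Jul 26 2013.
Next gap: 14 days. Fri Jul 26 2013 + 14 days = Fri Aug 9 2013.
Next gap: 15 days. Fri Aug 9 2013 + 15 days = Sat Aug 24 2013.
Next gap: 16 days. Sat Aug 24 2013 + 16 days = Mon Sep 9 2013.

Mon Sep 9 2013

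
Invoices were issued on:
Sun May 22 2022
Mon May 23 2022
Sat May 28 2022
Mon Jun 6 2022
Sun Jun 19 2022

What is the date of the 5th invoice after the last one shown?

Intervals are 1, 5, 9, 13 days — an arithmetic progression with common difference 4.
Next gap: 17 days. Sun Jun 19 2022 + 17 days = Wed Jul 6 2022.
Next gap: 21 days. Wed Jul 6 2022 + 21 days = Wed Jul 27 2022.
Next gap: 25 days. Wed Jul 27 2022 + 25 days = Sun Aug 21 2022.
Next gap: 29 days. Sun Aug 21 2022 + 29 days = Mon Sep 19 2022.
Next gap: 33 days. Mon Sep 19 2022 + 33 days = Sat Oct 22 2022.

Sat Oct 22 2022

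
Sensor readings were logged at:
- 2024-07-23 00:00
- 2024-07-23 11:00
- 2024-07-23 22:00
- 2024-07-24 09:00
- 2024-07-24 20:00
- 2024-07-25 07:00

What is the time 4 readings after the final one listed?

2024-07-27 03:00

Spacing: 11, 11, 11, 11, 11 h — constant 11 h.
2024-07-25 07:00 + 11 h = 2024-07-25 18:00.
2024-07-25 18:00 + 11 h = 2024-07-26 05:00.
2024-07-26 05:00 + 11 h = 2024-07-26 16:00.
2024-07-26 16:00 + 11 h = 2024-07-27 03:00.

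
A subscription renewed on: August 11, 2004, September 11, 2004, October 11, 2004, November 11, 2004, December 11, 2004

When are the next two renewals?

January 11, 2005; February 11, 2005

Each date is the 11th; the gaps (31, 30, 31, 30) track the month lengths.
The rule is the 11th of each month.
Next: January 2005 → January 11, 2005.
Next: February 2005 → February 11, 2005.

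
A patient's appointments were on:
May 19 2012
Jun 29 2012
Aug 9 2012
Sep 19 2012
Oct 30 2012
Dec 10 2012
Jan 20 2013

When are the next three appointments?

Mar 2 2013, Apr 12 2013, May 23 2013

Gaps between consecutive events: 41, 41, 41, 41, 41, 41 days — a constant 41-day interval.
Jan 20 2013 + 41 days = Mar 2 2013.
Mar 2 2013 + 41 days = Apr 12 2013.
Apr 12 2013 + 41 days = May 23 2013.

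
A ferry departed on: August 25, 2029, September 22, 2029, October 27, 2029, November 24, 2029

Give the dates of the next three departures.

Gaps: 28, 35, 28 days — a mix of 28 and 35. Every date is a Saturday.
Each is the 4th Saturday of its month.
December 2029 — 4th Saturday is December 22, 2029.
4th Saturday of January 2030: January 26, 2030.
February 2030 — 4th Saturday is February 23, 2030.

December 22, 2029; January 26, 2030; February 23, 2030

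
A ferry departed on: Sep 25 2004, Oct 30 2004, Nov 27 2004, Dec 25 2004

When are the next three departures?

All Saturdays; the gaps (35, 28, 28) vary with month length.
This is the last Saturday of each month.
January 2005 ends with Saturday Jan 29 2005.
February 2005 ends with Saturday Feb 26 2005.
March 2005 ends with Saturday Mar 26 2005.

Jan 29 2005, Feb 26 2005, Mar 26 2005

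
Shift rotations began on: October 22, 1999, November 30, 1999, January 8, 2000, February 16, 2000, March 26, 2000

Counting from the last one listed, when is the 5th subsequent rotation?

The spacing is 39, 39, 39, 39 days — always 39 days.
March 26, 2000 + 39 days = May 4, 2000.
May 4, 2000 + 39 days = June 12, 2000.
June 12, 2000 + 39 days = July 21, 2000.
July 21, 2000 + 39 days = August 29, 2000.
August 29, 2000 + 39 days = October 7, 2000.

October 7, 2000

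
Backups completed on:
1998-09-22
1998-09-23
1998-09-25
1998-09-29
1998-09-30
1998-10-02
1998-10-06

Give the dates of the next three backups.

Gaps: 1, 2, 4, 1, 2, 4 days — not constant, but cyclic with period 3.
The events fall on every Tuesday, Wednesday and Friday.
The following Wednesday is 1998-10-07.
Next Friday: 1998-10-09.
Next Tuesday: 1998-10-13.

1998-10-07, 1998-10-09, 1998-10-13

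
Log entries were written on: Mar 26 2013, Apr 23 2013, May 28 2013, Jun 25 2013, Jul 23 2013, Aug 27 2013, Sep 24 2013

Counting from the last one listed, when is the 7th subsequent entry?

Apr 22 2014

Gaps: 28, 35, 28, 28, 35, 28 days — a mix of 28 and 35. Every date is a Tuesday.
Each is the 4th Tuesday of its month.
October 2013 — 4th Tuesday is Oct 22 2013.
4th Tuesday of November 2013: Nov 26 2013.
December 2013 — 4th Tuesday is Dec 24 2013.
January 2014 — 4th Tuesday is Jan 28 2014.
4th Tuesday of February 2014: Feb 25 2014.
4th Tuesday of March 2014: Mar 25 2014.
4th Tuesday of April 2014: Apr 22 2014.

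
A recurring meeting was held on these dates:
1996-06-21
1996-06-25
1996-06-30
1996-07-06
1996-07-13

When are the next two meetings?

1996-07-21, 1996-07-30

Gaps: 4, 5, 6, 7 days — each gap is 1 larger than the previous one.
Next gap: 8 days. 1996-07-13 + 8 days = 1996-07-21.
Next gap: 9 days. 1996-07-21 + 9 days = 1996-07-30.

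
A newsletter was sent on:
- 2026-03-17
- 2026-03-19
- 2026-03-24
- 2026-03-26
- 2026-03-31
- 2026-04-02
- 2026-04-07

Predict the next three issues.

Gaps: 2, 5, 2, 5, 2, 5 days — not constant, but cyclic with period 2.
The events fall on every Tuesday and Thursday.
Next Thursday: 2026-04-09.
Next Tuesday: 2026-04-14.
The following Thursday is 2026-04-16.

2026-04-09, 2026-04-14, 2026-04-16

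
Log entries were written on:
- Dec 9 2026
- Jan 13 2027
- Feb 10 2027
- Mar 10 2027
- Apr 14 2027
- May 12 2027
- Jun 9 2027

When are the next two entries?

These are Wednesdays at 28- or 35-day spacing (35, 28, 28, 35, 28, 28).
The pattern: 2nd Wednesday of the month.
2nd Wednesday of July 2027: Jul 14 2027.
2nd Wednesday of August 2027: Aug 11 2027.

Jul 14 2027, Aug 11 2027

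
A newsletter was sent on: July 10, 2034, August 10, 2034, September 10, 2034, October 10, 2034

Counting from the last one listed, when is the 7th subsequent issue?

Each date is the 10th; the gaps (31, 31, 30) track the month lengths.
The rule is the 10th of each month.
Next: November 2034 → November 10, 2034.
Next: December 2034 → December 10, 2034.
Next: January 2035 → January 10, 2035.
February 2035: February 10, 2035.
Next: March 2035 → March 10, 2035.
Next: April 2035 → April 10, 2035.
May 2035: May 10, 2035.

May 10, 2035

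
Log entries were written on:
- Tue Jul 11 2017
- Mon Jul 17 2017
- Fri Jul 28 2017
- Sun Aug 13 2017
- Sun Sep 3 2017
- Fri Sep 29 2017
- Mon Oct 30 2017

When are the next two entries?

The spacing grows by 5 each time: 6, 11, 16, 21, 26, 31 days.
Next gap: 36 days. Mon Oct 30 2017 + 36 days = Tue Dec 5 2017.
Next gap: 41 days. Tue Dec 5 2017 + 41 days = Mon Jan 15 2018.

Tue Dec 5 2017, Mon Jan 15 2018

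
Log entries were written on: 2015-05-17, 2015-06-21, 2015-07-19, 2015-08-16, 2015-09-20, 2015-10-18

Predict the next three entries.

2015-11-15, 2015-12-20, 2016-01-17

All dates are Sundays, 35, 28, 28, 35, 28 days apart.
Specifically, the 3rd Sunday of each month.
November 2015 — 3rd Sunday is 2015-11-15.
December 2015 — 3rd Sunday is 2015-12-20.
3rd Sunday of January 2016: 2016-01-17.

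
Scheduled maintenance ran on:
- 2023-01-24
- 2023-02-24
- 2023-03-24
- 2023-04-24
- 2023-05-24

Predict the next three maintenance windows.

2023-06-24, 2023-07-24, 2023-08-24

The day-of-month is always 24 (31, 28, 31, 30 days between events).
So this recurs on the 24th of each month.
Next: June 2023 → 2023-06-24.
Next: July 2023 → 2023-07-24.
Next: August 2023 → 2023-08-24.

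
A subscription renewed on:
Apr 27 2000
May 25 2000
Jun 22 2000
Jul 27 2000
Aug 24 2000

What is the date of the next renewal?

Gaps: 28, 28, 35, 28 days — a mix of 28 and 35. Every date is a Thursday.
Each is the 4th Thursday of its month.
4th Thursday of September 2000: Sep 28 2000.

Sep 28 2000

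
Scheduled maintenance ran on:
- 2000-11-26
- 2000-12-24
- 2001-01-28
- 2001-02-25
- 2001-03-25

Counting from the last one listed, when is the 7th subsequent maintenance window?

2001-10-28

These are Sundays at 28- or 35-day spacing (28, 35, 28, 28).
The pattern: 4th Sunday of the month.
April 2001 — 4th Sunday is 2001-04-22.
4th Sunday of May 2001: 2001-05-27.
4th Sunday of June 2001: 2001-06-24.
4th Sunday of July 2001: 2001-07-22.
4th Sunday of August 2001: 2001-08-26.
4th Sunday of September 2001: 2001-09-23.
October 2001 — 4th Sunday is 2001-10-28.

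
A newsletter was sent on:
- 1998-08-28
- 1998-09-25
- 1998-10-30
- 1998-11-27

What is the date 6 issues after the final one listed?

1999-05-28

These are Fridays with 28, 35, 28-day gaps.
Each is the final Friday of its month — 1998-10-30 is past the 28th, so '4th Friday' doesn't fit.
December 1998 ends with Friday 1998-12-25.
Last Friday of January 1999: 1999-01-29.
Last Friday of February 1999: 1999-02-26.
Last Friday of March 1999: 1999-03-26.
April 1999 ends with Friday 1999-04-30.
Last Friday of May 1999: 1999-05-28.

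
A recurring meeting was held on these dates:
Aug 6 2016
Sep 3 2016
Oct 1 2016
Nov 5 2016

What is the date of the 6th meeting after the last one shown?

All dates are Saturdays, 28, 28, 35 days apart.
Specifically, the 1st Saturday of each month.
December 2016 — 1st Saturday is Dec 3 2016.
1st Saturday of January 2017: Jan 7 2017.
February 2017 — 1st Saturday is Feb 4 2017.
March 2017 — 1st Saturday is Mar 4 2017.
April 2017 — 1st Saturday is Apr 1 2017.
1st Saturday of May 2017: May 6 2017.

May 6 2017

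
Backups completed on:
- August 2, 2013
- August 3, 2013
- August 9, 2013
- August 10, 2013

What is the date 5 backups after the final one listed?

August 30, 2013

Gaps: 1, 6, 1 days — not constant, but cyclic with period 2.
The events fall on every Friday and Saturday.
Next Friday: August 16, 2013.
Next Saturday: August 17, 2013.
The following Friday is August 23, 2013.
Next Saturday: August 24, 2013.
Next Friday: August 30, 2013.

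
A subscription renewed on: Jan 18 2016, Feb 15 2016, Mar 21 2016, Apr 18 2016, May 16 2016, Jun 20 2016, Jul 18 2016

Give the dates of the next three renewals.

Aug 15 2016, Sep 19 2016, Oct 17 2016

These are Mondays at 28- or 35-day spacing (28, 35, 28, 28, 35, 28).
The pattern: 3rd Monday of the month.
August 2016 — 3rd Monday is Aug 15 2016.
September 2016 — 3rd Monday is Sep 19 2016.
3rd Monday of October 2016: Oct 17 2016.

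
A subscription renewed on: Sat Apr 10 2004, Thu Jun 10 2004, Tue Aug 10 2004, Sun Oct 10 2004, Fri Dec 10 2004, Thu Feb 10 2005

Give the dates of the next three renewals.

Gaps: 61, 61, 61, 61, 62 days — not constant. Every event is on the 10th of the month.
Pattern: the 10th of every 2 months.
Next: April 2005 → Sun Apr 10 2005.
June 2005: Fri Jun 10 2005.
August 2005: Wed Aug 10 2005.

Sun Apr 10 2005, Fri Jun 10 2005, Wed Aug 10 2005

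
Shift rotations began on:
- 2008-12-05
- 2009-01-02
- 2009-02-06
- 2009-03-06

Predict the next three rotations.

These are Fridays at 28- or 35-day spacing (28, 35, 28).
The pattern: 1st Friday of the month.
April 2009 — 1st Friday is 2009-04-03.
May 2009 — 1st Friday is 2009-05-01.
June 2009 — 1st Friday is 2009-06-05.

2009-04-03, 2009-05-01, 2009-06-05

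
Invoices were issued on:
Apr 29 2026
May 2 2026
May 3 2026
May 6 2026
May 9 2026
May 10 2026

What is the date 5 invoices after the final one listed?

Gaps: 3, 1, 3, 3, 1 days — not constant, but cyclic with period 3.
The events fall on every Wednesday, Saturday and Sunday.
The following Wednesday is May 13 2026.
Next Saturday: May 16 2026.
The following Sunday is May 17 2026.
The following Wednesday is May 20 2026.
Next Saturday: May 23 2026.

May 23 2026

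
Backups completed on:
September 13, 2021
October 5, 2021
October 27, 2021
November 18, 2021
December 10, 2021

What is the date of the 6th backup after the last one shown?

April 21, 2022

The spacing is 22, 22, 22, 22 days — always 22 days.
December 10, 2021 + 22 days = January 1, 2022.
January 1, 2022 + 22 days = January 23, 2022.
January 23, 2022 + 22 days = February 14, 2022.
February 14, 2022 + 22 days = March 8, 2022.
March 8, 2022 + 22 days = March 30, 2022.
March 30, 2022 + 22 days = April 21, 2022.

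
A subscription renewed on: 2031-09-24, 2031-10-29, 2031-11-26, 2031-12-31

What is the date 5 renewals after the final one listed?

2032-05-26

Every date is a Wednesday; gaps 35, 28, 35 days.
Each is the last Wednesday of its month (at least one falls on the 29th or later, ruling out '4th Wednesday').
Last Wednesday of January 2032: 2032-01-28.
February 2032 ends with Wednesday 2032-02-25.
March 2032 ends with Wednesday 2032-03-31.
April 2032 ends with Wednesday 2032-04-28.
Last Wednesday of May 2032: 2032-05-26.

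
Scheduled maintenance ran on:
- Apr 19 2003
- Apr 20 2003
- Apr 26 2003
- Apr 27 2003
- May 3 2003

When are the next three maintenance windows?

Every event lands on a Saturday or Sunday (gaps cycle 1, 6, 1, 6).
So the schedule is: every Saturday and Sunday.
The following Sunday is May 4 2003.
The following Saturday is May 10 2003.
The following Sunday is May 11 2003.

May 4 2003, May 10 2003, May 11 2003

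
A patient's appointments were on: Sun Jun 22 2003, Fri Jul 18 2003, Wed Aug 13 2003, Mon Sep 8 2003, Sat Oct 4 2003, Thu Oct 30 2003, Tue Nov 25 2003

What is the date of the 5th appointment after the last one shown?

The spacing is 26, 26, 26, 26, 26, 26 days — always 26 days.
Tue Nov 25 2003 + 26 days = Sun Dec 21 2003.
Sun Dec 21 2003 + 26 days = Fri Jan 16 2004.
Fri Jan 16 2004 + 26 days = Wed Feb 11 2004.
Wed Feb 11 2004 + 26 days = Mon Mar 8 2004.
Mon Mar 8 2004 + 26 days = Sat Apr 3 2004.

Sat Apr 3 2004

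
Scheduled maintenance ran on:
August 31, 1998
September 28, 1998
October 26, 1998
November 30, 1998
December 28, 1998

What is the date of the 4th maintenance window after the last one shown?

April 26, 1999

Every date is a Monday; gaps 28, 28, 35, 28 days.
Each is the last Monday of its month (at least one falls on the 29th or later, ruling out '4th Monday').
Last Monday of January 1999: January 25, 1999.
Last Monday of February 1999: February 22, 1999.
Last Monday of March 1999: March 29, 1999.
Last Monday of April 1999: April 26, 1999.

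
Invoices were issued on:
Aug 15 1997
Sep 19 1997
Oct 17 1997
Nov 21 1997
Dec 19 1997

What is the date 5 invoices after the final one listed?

May 15 1998

Gaps: 35, 28, 35, 28 days — a mix of 28 and 35. Every date is a Friday.
Each is the 3rd Friday of its month.
3rd Friday of January 1998: Jan 16 1998.
3rd Friday of February 1998: Feb 20 1998.
March 1998 — 3rd Friday is Mar 20 1998.
3rd Friday of April 1998: Apr 17 1998.
May 1998 — 3rd Friday is May 15 1998.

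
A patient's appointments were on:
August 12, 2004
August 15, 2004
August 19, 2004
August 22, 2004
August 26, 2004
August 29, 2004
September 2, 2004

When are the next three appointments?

Gaps: 3, 4, 3, 4, 3, 4 days — not constant, but cyclic with period 2.
The events fall on every Thursday and Sunday.
The following Sunday is September 5, 2004.
The following Thursday is September 9, 2004.
Next Sunday: September 12, 2004.

September 5, 2004; September 9, 2004; September 12, 2004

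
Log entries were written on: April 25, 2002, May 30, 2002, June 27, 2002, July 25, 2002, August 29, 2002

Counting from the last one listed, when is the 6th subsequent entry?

All Thursdays; the gaps (35, 28, 28, 35) vary with month length.
This is the last Thursday of each month.
Last Thursday of September 2002: September 26, 2002.
Last Thursday of October 2002: October 31, 2002.
November 2002 ends with Thursday November 28, 2002.
December 2002 ends with Thursday December 26, 2002.
Last Thursday of January 2003: January 30, 2003.
February 2003 ends with Thursday February 27, 2003.

February 27, 2003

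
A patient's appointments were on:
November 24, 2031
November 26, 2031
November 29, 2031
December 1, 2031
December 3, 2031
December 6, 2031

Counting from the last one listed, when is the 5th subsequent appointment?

Every event lands on a Monday or Wednesday or Saturday (gaps cycle 2, 3, 2, 2, 3).
So the schedule is: every Monday, Wednesday and Saturday.
Next Monday: December 8, 2031.
Next Wednesday: December 10, 2031.
Next Saturday: December 13, 2031.
Next Monday: December 15, 2031.
Next Wednesday: December 17, 2031.

December 17, 2031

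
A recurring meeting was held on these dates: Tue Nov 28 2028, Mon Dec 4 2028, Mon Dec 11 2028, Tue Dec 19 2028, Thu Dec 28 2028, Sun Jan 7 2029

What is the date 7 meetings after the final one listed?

The spacing grows by 1 each time: 6, 7, 8, 9, 10 days.
Next gap: 11 days. Sun Jan 7 2029 + 11 days = Thu Jan 18 2029.
Next gap: 12 days. Thu Jan 18 2029 + 12 days = Tue Jan 30 2029.
Next gap: 13 days. Tue Jan 30 2029 + 13 days = Mon Feb 12 2029.
Next gap: 14 days. Mon Feb 12 2029 + 14 days = Mon Feb 26 2029.
Next gap: 15 days. Mon Feb 26 2029 + 15 days = Tue Mar 13 2029.
Next gap: 16 days. Tue Mar 13 2029 + 16 days = Thu Mar 29 2029.
Next gap: 17 days. Thu Mar 29 2029 + 17 days = Sun Apr 15 2029.

Sun Apr 15 2029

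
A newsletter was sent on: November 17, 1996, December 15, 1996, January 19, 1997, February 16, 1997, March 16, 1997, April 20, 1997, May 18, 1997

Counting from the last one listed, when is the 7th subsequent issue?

December 21, 1997

Gaps: 28, 35, 28, 28, 35, 28 days — a mix of 28 and 35. Every date is a Sunday.
Each is the 3rd Sunday of its month.
3rd Sunday of June 1997: June 15, 1997.
July 1997 — 3rd Sunday is July 20, 1997.
August 1997 — 3rd Sunday is August 17, 1997.
3rd Sunday of September 1997: September 21, 1997.
3rd Sunday of October 1997: October 19, 1997.
3rd Sunday of November 1997: November 16, 1997.
December 1997 — 3rd Sunday is December 21, 1997.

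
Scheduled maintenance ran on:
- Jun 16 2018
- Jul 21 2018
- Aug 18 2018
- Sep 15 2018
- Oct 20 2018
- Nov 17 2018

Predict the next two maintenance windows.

These are Saturdays at 28- or 35-day spacing (35, 28, 28, 35, 28).
The pattern: 3rd Saturday of the month.
3rd Saturday of December 2018: Dec 15 2018.
3rd Saturday of January 2019: Jan 19 2019.

Dec 15 2018, Jan 19 2019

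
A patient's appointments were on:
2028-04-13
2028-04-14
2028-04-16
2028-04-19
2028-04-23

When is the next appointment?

The spacing grows by 1 each time: 1, 2, 3, 4 days.
Next gap: 5 days. 2028-04-23 + 5 days = 2028-04-28.

2028-04-28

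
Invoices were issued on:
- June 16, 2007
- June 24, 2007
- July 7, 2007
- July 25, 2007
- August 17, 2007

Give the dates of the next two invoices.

September 14, 2007; October 17, 2007

The spacing grows by 5 each time: 8, 13, 18, 23 days.
Next gap: 28 days. August 17, 2007 + 28 days = September 14, 2007.
Next gap: 33 days. September 14, 2007 + 33 days = October 17, 2007.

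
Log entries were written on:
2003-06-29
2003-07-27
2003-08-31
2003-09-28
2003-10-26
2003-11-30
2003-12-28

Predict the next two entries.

All Sundays; the gaps (28, 35, 28, 28, 35, 28) vary with month length.
This is the last Sunday of each month.
January 2004 ends with Sunday 2004-01-25.
Last Sunday of February 2004: 2004-02-29.

2004-01-25, 2004-02-29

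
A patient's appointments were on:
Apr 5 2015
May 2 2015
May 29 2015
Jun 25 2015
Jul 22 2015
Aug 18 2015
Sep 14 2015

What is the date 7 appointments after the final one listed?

The spacing is 27, 27, 27, 27, 27, 27 days — always 27 days.
Sep 14 2015 + 27 days = Oct 11 2015.
Oct 11 2015 + 27 days = Nov 7 2015.
Nov 7 2015 + 27 days = Dec 4 2015.
Dec 4 2015 + 27 days = Dec 31 2015.
Dec 31 2015 + 27 days = Jan 27 2016.
Jan 27 2016 + 27 days = Feb 23 2016.
Feb 23 2016 + 27 days = Mar 21 2016.

Mar 21 2016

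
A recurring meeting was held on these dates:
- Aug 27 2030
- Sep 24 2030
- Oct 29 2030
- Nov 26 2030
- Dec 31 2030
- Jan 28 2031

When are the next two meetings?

These are Tuesdays with 28, 35, 28, 35, 28-day gaps.
Each is the final Tuesday of its month — Oct 29 2030 is past the 28th, so '4th Tuesday' doesn't fit.
Last Tuesday of February 2031: Feb 25 2031.
March 2031 ends with Tuesday Mar 25 2031.

Feb 25 2031, Mar 25 2031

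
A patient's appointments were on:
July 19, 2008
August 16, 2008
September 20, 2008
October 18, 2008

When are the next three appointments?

These are Saturdays at 28- or 35-day spacing (28, 35, 28).
The pattern: 3rd Saturday of the month.
November 2008 — 3rd Saturday is November 15, 2008.
December 2008 — 3rd Saturday is December 20, 2008.
3rd Saturday of January 2009: January 17, 2009.

November 15, 2008; December 20, 2008; January 17, 2009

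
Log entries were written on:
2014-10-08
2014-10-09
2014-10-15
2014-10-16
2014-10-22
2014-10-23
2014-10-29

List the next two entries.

2014-10-30, 2014-11-05

Every event lands on a Wednesday or Thursday (gaps cycle 1, 6, 1, 6, 1, 6).
So the schedule is: every Wednesday and Thursday.
The following Thursday is 2014-10-30.
The following Wednesday is 2014-11-05.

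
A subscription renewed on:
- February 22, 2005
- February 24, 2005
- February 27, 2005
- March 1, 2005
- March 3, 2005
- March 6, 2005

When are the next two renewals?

The gap pattern 2, 3, 2, 2, 3 repeats every 3 events.
These are the Tuesdays, Thursdays and Sundays of each week.
The following Tuesday is March 8, 2005.
The following Thursday is March 10, 2005.

March 8, 2005; March 10, 2005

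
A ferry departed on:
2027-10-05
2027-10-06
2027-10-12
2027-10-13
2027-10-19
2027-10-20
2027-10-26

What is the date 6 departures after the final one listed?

2027-11-16

Gaps: 1, 6, 1, 6, 1, 6 days — not constant, but cyclic with period 2.
The events fall on every Tuesday and Wednesday.
Next Wednesday: 2027-10-27.
Next Tuesday: 2027-11-02.
Next Wednesday: 2027-11-03.
The following Tuesday is 2027-11-09.
Next Wednesday: 2027-11-10.
Next Tuesday: 2027-11-16.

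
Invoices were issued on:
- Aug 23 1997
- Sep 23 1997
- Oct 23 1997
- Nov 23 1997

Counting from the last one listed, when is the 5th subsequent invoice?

Apr 23 1998

Each date is the 23rd; the gaps (31, 30, 31) track the month lengths.
The rule is the 23rd of each month.
December 1997: Dec 23 1997.
January 1998: Jan 23 1998.
February 1998: Feb 23 1998.
Next: March 1998 → Mar 23 1998.
April 1998: Apr 23 1998.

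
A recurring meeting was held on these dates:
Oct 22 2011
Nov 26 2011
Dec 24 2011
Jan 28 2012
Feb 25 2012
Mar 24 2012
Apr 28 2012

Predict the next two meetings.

May 26 2012, Jun 23 2012

Gaps: 35, 28, 35, 28, 28, 35 days — a mix of 28 and 35. Every date is a Saturday.
Each is the 4th Saturday of its month.
May 2012 — 4th Saturday is May 26 2012.
4th Saturday of June 2012: Jun 23 2012.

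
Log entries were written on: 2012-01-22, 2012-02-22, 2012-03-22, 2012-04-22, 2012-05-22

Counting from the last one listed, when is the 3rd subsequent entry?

The day-of-month is always 22 (31, 29, 31, 30 days between events).
So this recurs on the 22nd of each month.
June 2012: 2012-06-22.
Next: July 2012 → 2012-07-22.
August 2012: 2012-08-22.

2012-08-22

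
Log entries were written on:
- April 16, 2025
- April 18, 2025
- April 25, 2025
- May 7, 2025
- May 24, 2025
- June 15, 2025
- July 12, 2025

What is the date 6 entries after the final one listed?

April 5, 2026

The spacing grows by 5 each time: 2, 7, 12, 17, 22, 27 days.
Next gap: 32 days. July 12, 2025 + 32 days = August 13, 2025.
Next gap: 37 days. August 13, 2025 + 37 days = September 19, 2025.
Next gap: 42 days. September 19, 2025 + 42 days = October 31, 2025.
Next gap: 47 days. October 31, 2025 + 47 days = December 17, 2025.
Next gap: 52 days. December 17, 2025 + 52 days = February 7, 2026.
Next gap: 57 days. February 7, 2026 + 57 days = April 5, 2026.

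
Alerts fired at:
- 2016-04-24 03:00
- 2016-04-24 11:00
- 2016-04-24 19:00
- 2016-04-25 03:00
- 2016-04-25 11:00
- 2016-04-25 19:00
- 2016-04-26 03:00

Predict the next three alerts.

Gaps: 8, 8, 8, 8, 8, 8 hours — each event is 8 hours after the previous one.
2016-04-26 03:00 + 8 h = 2016-04-26 11:00.
2016-04-26 11:00 + 8 h = 2016-04-26 19:00.
2016-04-26 19:00 + 8 h = 2016-04-27 03:00.

2016-04-26 11:00, 2016-04-26 19:00, 2016-04-27 03:00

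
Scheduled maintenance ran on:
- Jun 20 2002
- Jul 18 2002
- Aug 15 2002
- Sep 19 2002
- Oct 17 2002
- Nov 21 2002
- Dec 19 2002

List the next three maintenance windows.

Jan 16 2003, Feb 20 2003, Mar 20 2003

All dates are Thursdays, 28, 28, 35, 28, 35, 28 days apart.
Specifically, the 3rd Thursday of each month.
January 2003 — 3rd Thursday is Jan 16 2003.
3rd Thursday of February 2003: Feb 20 2003.
3rd Thursday of March 2003: Mar 20 2003.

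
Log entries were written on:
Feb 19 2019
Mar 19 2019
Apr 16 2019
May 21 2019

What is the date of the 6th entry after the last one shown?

Nov 19 2019

All dates are Tuesdays, 28, 28, 35 days apart.
Specifically, the 3rd Tuesday of each month.
3rd Tuesday of June 2019: Jun 18 2019.
3rd Tuesday of July 2019: Jul 16 2019.
August 2019 — 3rd Tuesday is Aug 20 2019.
September 2019 — 3rd Tuesday is Sep 17 2019.
3rd Tuesday of October 2019: Oct 15 2019.
3rd Tuesday of November 2019: Nov 19 2019.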